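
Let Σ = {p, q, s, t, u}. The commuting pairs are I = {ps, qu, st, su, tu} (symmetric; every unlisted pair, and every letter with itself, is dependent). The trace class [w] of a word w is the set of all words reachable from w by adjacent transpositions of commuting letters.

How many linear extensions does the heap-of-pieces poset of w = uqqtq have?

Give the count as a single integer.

5

0(u) covers ∅
1(q) covers ∅
2(q) covers 1:q
3(t) covers 2:q
4(q) covers 3:t
floor of heap: 0:u, 1:q
completions by unplaced set U, small U first (add the entries for U minus each lowest piece of U):
  |U|=1: {0}:1  {4}:1
  |U|=2: {0,4}:2  {3,4}:1
  |U|=3: {0,3,4}:3  {2,3,4}:1
  start at 0(u): 1
  start at 1(q): 4
sum over floor = 5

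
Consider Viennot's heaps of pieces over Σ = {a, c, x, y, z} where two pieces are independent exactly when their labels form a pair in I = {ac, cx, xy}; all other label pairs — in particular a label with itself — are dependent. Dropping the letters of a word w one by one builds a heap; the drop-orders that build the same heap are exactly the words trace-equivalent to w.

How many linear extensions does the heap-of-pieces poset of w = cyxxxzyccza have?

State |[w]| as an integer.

0(c) covers ∅
1(y) covers 0:c
2(x) covers ∅
3(x) covers 2:x
4(x) covers 3:x
5(z) covers 1:y, 4:x
6(y) covers 5:z
7(c) covers 6:y
8(c) covers 7:c
9(z) covers 8:c
10(a) covers 9:z
floor of heap: 0:c, 2:x
completions by unplaced set U, small U first (add the entries for U minus each lowest piece of U):
  |U|=1: {10}:1
  |U|=2: {9,10}:1
  |U|=3: {8,9,10}:1
  |U|=4: {7,8,9,10}:1
  |U|=5: {6,7,8,9,10}:1
  |U|=6: {5,6,7,8,9,10}:1
  |U|=7: {1,5,6,7,8,9,10}:1  {4,5,6,7,8,9,10}:1
  |U|=8: {0,1,5,6,7,8,9,10}:1  {1,4,5,6,7,8,9,10}:2  {3,4,5,6,7,8,9,10}:1
  |U|=9: {0,1,4,5,6,7,8,9,10}:3  {1,3,4,5,6,7,8,9,10}:3  {2,3,4,5,6,7,8,9,10}:1
  start at 0(c): 4
  start at 2(x): 6
sum over floor = 10

10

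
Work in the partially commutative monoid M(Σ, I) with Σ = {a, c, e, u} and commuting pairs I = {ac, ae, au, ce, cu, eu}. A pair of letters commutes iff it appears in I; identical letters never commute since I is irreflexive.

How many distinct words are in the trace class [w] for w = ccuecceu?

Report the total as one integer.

420

#0=c has no predecessor
#1=c depends on [0:c]
#2=u has no predecessor
#3=e has no predecessor
#4=c depends on [1:c]
#5=c depends on [4:c]
#6=e depends on [3:e]
#7=u depends on [2:u]
sources: [0:c, 2:u, 3:e]
N(rest) = Σ N(rest − s) over sources s of rest; N(one piece) = 1:
  size 1 → [5]=1  [6]=1  [7]=1
  size 2 → [2,7]=1  [3,6]=1  [4,5]=1  [5,6]=2  [5,7]=2  [6,7]=2
  size 3 → [1,4,5]=1  [2,5,7]=3  [2,6,7]=3  [3,5,6]=3  [3,6,7]=3  [4,5,6]=3  [4,5,7]=3  [5,6,7]=6
  size 4 → [0,1,4,5]=1  [1,4,5,6]=4  [1,4,5,7]=4  [2,3,6,7]=6  [2,4,5,7]=6  [2,5,6,7]=12  [3,4,5,6]=6  [3,5,6,7]=12  [4,5,6,7]=12
  size 5 → [0,1,4,5,6]=5  [0,1,4,5,7]=5  [1,2,4,5,7]=10  [1,3,4,5,6]=10  [1,4,5,6,7]=20  [2,3,5,6,7]=30  [2,4,5,6,7]=30  [3,4,5,6,7]=30
  size 6 → [0,1,2,4,5,7]=15  [0,1,3,4,5,6]=15  [0,1,4,5,6,7]=30  [1,2,4,5,6,7]=60  [1,3,4,5,6,7]=60  [2,3,4,5,6,7]=90
  first=0(c) contributes 210
  first=2(u) contributes 105
  first=3(e) contributes 105
|[w]| = 420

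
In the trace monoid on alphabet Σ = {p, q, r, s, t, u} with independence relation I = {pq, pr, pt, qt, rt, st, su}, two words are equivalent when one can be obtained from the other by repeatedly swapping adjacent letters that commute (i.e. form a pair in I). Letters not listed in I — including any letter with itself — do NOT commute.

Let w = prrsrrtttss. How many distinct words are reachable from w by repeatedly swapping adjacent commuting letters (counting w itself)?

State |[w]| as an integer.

495

0(p) covers ∅
1(r) covers ∅
2(r) covers 1:r
3(s) covers 0:p, 2:r
4(r) covers 3:s
5(r) covers 4:r
6(t) covers ∅
7(t) covers 6:t
8(t) covers 7:t
9(s) covers 5:r
10(s) covers 9:s
floor of heap: 0:p, 1:r, 6:t
completions by unplaced set U, small U first (add the entries for U minus each lowest piece of U):
  |U|=1: {8}:1  {10}:1
  |U|=2: {7,8}:1  {8,10}:2  {9,10}:1
  |U|=3: {5,9,10}:1  {6,7,8}:1  {7,8,10}:3  {8,9,10}:3
  |U|=4: {4,5,9,10}:1  {5,8,9,10}:4  {6,7,8,10}:4  {7,8,9,10}:6
  |U|=5: {3,4,5,9,10}:1  {4,5,8,9,10}:5  {5,7,8,9,10}:10  {6,7,8,9,10}:10
  |U|=6: {0,3,4,5,9,10}:1  {2,3,4,5,9,10}:1  {3,4,5,8,9,10}:6  {4,5,7,8,9,10}:15  {5,6,7,8,9,10}:20
  |U|=7: {0,2,3,4,5,9,10}:2  {0,3,4,5,8,9,10}:7  {1,2,3,4,5,9,10}:1  {2,3,4,5,8,9,10}:7  {3,4,5,7,8,9,10}:21  {4,5,6,7,8,9,10}:35
  |U|=8: {0,1,2,3,4,5,9,10}:3  {0,2,3,4,5,8,9,10}:16  {0,3,4,5,7,8,9,10}:28  {1,2,3,4,5,8,9,10}:8  {2,3,4,5,7,8,9,10}:28  {3,4,5,6,7,8,9,10}:56
  |U|=9: {0,1,2,3,4,5,8,9,10}:27  {0,2,3,4,5,7,8,9,10}:72  {0,3,4,5,6,7,8,9,10}:84  {1,2,3,4,5,7,8,9,10}:36  {2,3,4,5,6,7,8,9,10}:84
  start at 0(p): 120
  start at 1(r): 240
  start at 6(t): 135
sum over floor = 495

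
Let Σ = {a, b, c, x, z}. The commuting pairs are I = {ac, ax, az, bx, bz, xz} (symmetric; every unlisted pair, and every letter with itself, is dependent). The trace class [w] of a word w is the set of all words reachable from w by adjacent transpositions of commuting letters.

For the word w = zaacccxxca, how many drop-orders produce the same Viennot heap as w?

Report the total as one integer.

0(z) covers ∅
1(a) covers ∅
2(a) covers 1:a
3(c) covers 0:z
4(c) covers 3:c
5(c) covers 4:c
6(x) covers 5:c
7(x) covers 6:x
8(c) covers 7:x
9(a) covers 2:a
floor of heap: 0:z, 1:a
completions by unplaced set U, small U first (add the entries for U minus each lowest piece of U):
  |U|=1: {8}:1  {9}:1
  |U|=2: {2,9}:1  {7,8}:1  {8,9}:2
  |U|=3: {1,2,9}:1  {2,8,9}:3  {6,7,8}:1  {7,8,9}:3
  |U|=4: {1,2,8,9}:4  {2,7,8,9}:6  {5,6,7,8}:1  {6,7,8,9}:4
  |U|=5: {1,2,7,8,9}:10  {2,6,7,8,9}:10  {4,5,6,7,8}:1  {5,6,7,8,9}:5
  |U|=6: {1,2,6,7,8,9}:20  {2,5,6,7,8,9}:15  {3,4,5,6,7,8}:1  {4,5,6,7,8,9}:6
  |U|=7: {0,3,4,5,6,7,8}:1  {1,2,5,6,7,8,9}:35  {2,4,5,6,7,8,9}:21  {3,4,5,6,7,8,9}:7
  |U|=8: {0,3,4,5,6,7,8,9}:8  {1,2,4,5,6,7,8,9}:56  {2,3,4,5,6,7,8,9}:28
  start at 0(z): 84
  start at 1(a): 36
sum over floor = 120

120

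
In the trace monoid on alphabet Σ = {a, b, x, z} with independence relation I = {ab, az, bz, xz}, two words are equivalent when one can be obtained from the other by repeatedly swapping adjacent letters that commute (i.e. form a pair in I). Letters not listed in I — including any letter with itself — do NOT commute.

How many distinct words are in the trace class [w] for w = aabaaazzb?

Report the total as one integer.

756

piece 0:a — minimal
piece 1:a rests on {0:a}
piece 2:b — minimal
piece 3:a rests on {1:a}
piece 4:a rests on {3:a}
piece 5:a rests on {4:a}
piece 6:z — minimal
piece 7:z rests on {6:z}
piece 8:b rests on {2:b}
minimal pieces: {0:a, 2:b, 6:z}
ways to finish when only these pieces remain (= sum over removing one remaining piece with nothing left below it):
  1 left: {5}→1  {7}→1  {8}→1
  2 left: {2,8}→1  {4,5}→1  {5,7}→2  {5,8}→2  {6,7}→1  {7,8}→2
  3 left: {2,5,8}→3  {2,7,8}→3  {3,4,5}→1  {4,5,7}→3  {4,5,8}→3  {5,6,7}→3  {5,7,8}→6  {6,7,8}→3
  4 left: {1,3,4,5}→1  {2,4,5,8}→6  {2,5,7,8}→12  {2,6,7,8}→6  {3,4,5,7}→4  {3,4,5,8}→4  {4,5,6,7}→6  {4,5,7,8}→12  {5,6,7,8}→12
  5 left: {0,1,3,4,5}→1  {1,3,4,5,7}→5  {1,3,4,5,8}→5  {2,3,4,5,8}→10  {2,4,5,7,8}→30  {2,5,6,7,8}→30  {3,4,5,6,7}→10  {3,4,5,7,8}→20  {4,5,6,7,8}→30
  6 left: {0,1,3,4,5,7}→6  {0,1,3,4,5,8}→6  {1,2,3,4,5,8}→15  {1,3,4,5,6,7}→15  {1,3,4,5,7,8}→30  {2,3,4,5,7,8}→60  {2,4,5,6,7,8}→90  {3,4,5,6,7,8}→60
  7 left: {0,1,2,3,4,5,8}→21  {0,1,3,4,5,6,7}→21  {0,1,3,4,5,7,8}→42  {1,2,3,4,5,7,8}→105  {1,3,4,5,6,7,8}→105  {2,3,4,5,6,7,8}→210
  placing 0:a first → 420 extensions
  placing 2:b first → 168 extensions
  placing 6:z first → 168 extensions
total linear extensions = 756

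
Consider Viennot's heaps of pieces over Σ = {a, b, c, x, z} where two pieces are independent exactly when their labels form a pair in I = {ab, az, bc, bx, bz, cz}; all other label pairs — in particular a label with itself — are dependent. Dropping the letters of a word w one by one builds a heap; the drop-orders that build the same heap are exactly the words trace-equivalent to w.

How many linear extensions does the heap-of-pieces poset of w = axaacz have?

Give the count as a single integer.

#0=a has no predecessor
#1=x depends on [0:a]
#2=a depends on [1:x]
#3=a depends on [2:a]
#4=c depends on [3:a]
#5=z depends on [1:x]
sources: [0:a]
N(rest) = Σ N(rest − s) over sources s of rest; N(one piece) = 1:
  size 1 → [4]=1  [5]=1
  size 2 → [3,4]=1  [4,5]=2
  size 3 → [2,3,4]=1  [3,4,5]=3
  size 4 → [2,3,4,5]=4
  first=0(a) contributes 4

4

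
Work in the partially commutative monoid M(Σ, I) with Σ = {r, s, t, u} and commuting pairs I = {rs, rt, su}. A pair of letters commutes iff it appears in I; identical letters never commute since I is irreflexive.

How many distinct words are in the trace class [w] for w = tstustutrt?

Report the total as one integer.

6

piece 0:t — minimal
piece 1:s rests on {0:t}
piece 2:t rests on {1:s}
piece 3:u rests on {2:t}
piece 4:s rests on {2:t}
piece 5:t rests on {3:u, 4:s}
piece 6:u rests on {5:t}
piece 7:t rests on {6:u}
piece 8:r rests on {6:u}
piece 9:t rests on {7:t}
minimal pieces: {0:t}
ways to finish when only these pieces remain (= sum over removing one remaining piece with nothing left below it):
  1 left: {8}→1  {9}→1
  2 left: {7,9}→1  {8,9}→2
  3 left: {7,8,9}→3
  4 left: {6,7,8,9}→3
  5 left: {5,6,7,8,9}→3
  6 left: {3,5,6,7,8,9}→3  {4,5,6,7,8,9}→3
  7 left: {3,4,5,6,7,8,9}→6
  8 left: {2,3,4,5,6,7,8,9}→6
  placing 0:t first → 6 extensions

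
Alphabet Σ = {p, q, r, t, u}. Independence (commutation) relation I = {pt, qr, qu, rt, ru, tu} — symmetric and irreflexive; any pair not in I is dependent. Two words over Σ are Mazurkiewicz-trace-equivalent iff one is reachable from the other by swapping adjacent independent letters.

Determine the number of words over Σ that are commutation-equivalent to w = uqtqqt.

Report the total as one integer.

6

0(u) covers ∅
1(q) covers ∅
2(t) covers 1:q
3(q) covers 2:t
4(q) covers 3:q
5(t) covers 4:q
floor of heap: 0:u, 1:q
completions by unplaced set U, small U first (add the entries for U minus each lowest piece of U):
  |U|=1: {0}:1  {5}:1
  |U|=2: {0,5}:2  {4,5}:1
  |U|=3: {0,4,5}:3  {3,4,5}:1
  |U|=4: {0,3,4,5}:4  {2,3,4,5}:1
  start at 0(u): 1
  start at 1(q): 5
sum over floor = 6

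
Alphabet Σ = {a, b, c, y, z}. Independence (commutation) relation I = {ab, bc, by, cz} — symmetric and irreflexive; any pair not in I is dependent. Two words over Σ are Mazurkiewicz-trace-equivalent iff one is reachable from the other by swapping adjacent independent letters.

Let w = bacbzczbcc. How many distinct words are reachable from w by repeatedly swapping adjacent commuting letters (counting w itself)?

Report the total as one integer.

0(b) covers ∅
1(a) covers ∅
2(c) covers 1:a
3(b) covers 0:b
4(z) covers 1:a, 3:b
5(c) covers 2:c
6(z) covers 4:z
7(b) covers 6:z
8(c) covers 5:c
9(c) covers 8:c
floor of heap: 0:b, 1:a
completions by unplaced set U, small U first (add the entries for U minus each lowest piece of U):
  |U|=1: {7}:1  {9}:1
  |U|=2: {6,7}:1  {7,9}:2  {8,9}:1
  |U|=3: {4,6,7}:1  {5,8,9}:1  {6,7,9}:3  {7,8,9}:3
  |U|=4: {2,5,8,9}:1  {3,4,6,7}:1  {4,6,7,9}:4  {5,7,8,9}:4  {6,7,8,9}:6
  |U|=5: {0,3,4,6,7}:1  {2,5,7,8,9}:5  {3,4,6,7,9}:5  {4,6,7,8,9}:10  {5,6,7,8,9}:10
  |U|=6: {0,3,4,6,7,9}:6  {2,5,6,7,8,9}:15  {3,4,6,7,8,9}:15  {4,5,6,7,8,9}:20
  |U|=7: {0,3,4,6,7,8,9}:21  {2,4,5,6,7,8,9}:35  {3,4,5,6,7,8,9}:35
  |U|=8: {0,3,4,5,6,7,8,9}:56  {1,2,4,5,6,7,8,9}:35  {2,3,4,5,6,7,8,9}:70
  start at 0(b): 105
  start at 1(a): 126
sum over floor = 231

231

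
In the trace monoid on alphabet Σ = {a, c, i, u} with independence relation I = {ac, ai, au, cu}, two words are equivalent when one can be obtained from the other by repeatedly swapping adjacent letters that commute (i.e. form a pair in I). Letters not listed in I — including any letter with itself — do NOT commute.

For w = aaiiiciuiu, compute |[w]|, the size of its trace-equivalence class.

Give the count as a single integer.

0(a) covers ∅
1(a) covers 0:a
2(i) covers ∅
3(i) covers 2:i
4(i) covers 3:i
5(c) covers 4:i
6(i) covers 5:c
7(u) covers 6:i
8(i) covers 7:u
9(u) covers 8:i
floor of heap: 0:a, 2:i
completions by unplaced set U, small U first (add the entries for U minus each lowest piece of U):
  |U|=1: {1}:1  {9}:1
  |U|=2: {0,1}:1  {1,9}:2  {8,9}:1
  |U|=3: {0,1,9}:3  {1,8,9}:3  {7,8,9}:1
  |U|=4: {0,1,8,9}:6  {1,7,8,9}:4  {6,7,8,9}:1
  |U|=5: {0,1,7,8,9}:10  {1,6,7,8,9}:5  {5,6,7,8,9}:1
  |U|=6: {0,1,6,7,8,9}:15  {1,5,6,7,8,9}:6  {4,5,6,7,8,9}:1
  |U|=7: {0,1,5,6,7,8,9}:21  {1,4,5,6,7,8,9}:7  {3,4,5,6,7,8,9}:1
  |U|=8: {0,1,4,5,6,7,8,9}:28  {1,3,4,5,6,7,8,9}:8  {2,3,4,5,6,7,8,9}:1
  start at 0(a): 9
  start at 2(i): 36
sum over floor = 45

45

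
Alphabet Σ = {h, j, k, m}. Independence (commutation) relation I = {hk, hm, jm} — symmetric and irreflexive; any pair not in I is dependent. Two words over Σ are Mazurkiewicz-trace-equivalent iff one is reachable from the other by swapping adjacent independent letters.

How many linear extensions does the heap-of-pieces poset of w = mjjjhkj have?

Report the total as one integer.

9

0(m) covers ∅
1(j) covers ∅
2(j) covers 1:j
3(j) covers 2:j
4(h) covers 3:j
5(k) covers 0:m, 3:j
6(j) covers 4:h, 5:k
floor of heap: 0:m, 1:j
completions by unplaced set U, small U first (add the entries for U minus each lowest piece of U):
  |U|=1: {6}:1
  |U|=2: {4,6}:1  {5,6}:1
  |U|=3: {0,5,6}:1  {4,5,6}:2
  |U|=4: {0,4,5,6}:3  {3,4,5,6}:2
  |U|=5: {0,3,4,5,6}:5  {2,3,4,5,6}:2
  start at 0(m): 2
  start at 1(j): 7
sum over floor = 9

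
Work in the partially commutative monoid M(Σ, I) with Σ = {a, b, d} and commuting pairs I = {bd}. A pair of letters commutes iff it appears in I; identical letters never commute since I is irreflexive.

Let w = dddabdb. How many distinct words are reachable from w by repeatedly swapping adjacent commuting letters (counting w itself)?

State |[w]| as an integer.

piece 0:d — minimal
piece 1:d rests on {0:d}
piece 2:d rests on {1:d}
piece 3:a rests on {2:d}
piece 4:b rests on {3:a}
piece 5:d rests on {3:a}
piece 6:b rests on {4:b}
minimal pieces: {0:d}
ways to finish when only these pieces remain (= sum over removing one remaining piece with nothing left below it):
  1 left: {5}→1  {6}→1
  2 left: {4,6}→1  {5,6}→2
  3 left: {4,5,6}→3
  4 left: {3,4,5,6}→3
  5 left: {2,3,4,5,6}→3
  placing 0:d first → 3 extensions

3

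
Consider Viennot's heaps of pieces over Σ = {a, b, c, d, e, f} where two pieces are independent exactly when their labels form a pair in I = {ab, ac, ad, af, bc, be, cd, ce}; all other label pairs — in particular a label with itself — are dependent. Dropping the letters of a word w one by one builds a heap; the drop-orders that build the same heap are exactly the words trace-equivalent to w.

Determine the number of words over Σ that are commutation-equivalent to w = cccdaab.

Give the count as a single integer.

0(c) covers ∅
1(c) covers 0:c
2(c) covers 1:c
3(d) covers ∅
4(a) covers ∅
5(a) covers 4:a
6(b) covers 3:d
floor of heap: 0:c, 3:d, 4:a
completions by unplaced set U, small U first (add the entries for U minus each lowest piece of U):
  |U|=1: {2}:1  {5}:1  {6}:1
  |U|=2: {1,2}:1  {2,5}:2  {2,6}:2  {3,6}:1  {4,5}:1  {5,6}:2
  |U|=3: {0,1,2}:1  {1,2,5}:3  {1,2,6}:3  {2,3,6}:3  {2,4,5}:3  {2,5,6}:6  {3,5,6}:3  {4,5,6}:3
  |U|=4: {0,1,2,5}:4  {0,1,2,6}:4  {1,2,3,6}:6  {1,2,4,5}:6  {1,2,5,6}:12  {2,3,5,6}:12  {2,4,5,6}:12  {3,4,5,6}:6
  |U|=5: {0,1,2,3,6}:10  {0,1,2,4,5}:10  {0,1,2,5,6}:20  {1,2,3,5,6}:30  {1,2,4,5,6}:30  {2,3,4,5,6}:30
  start at 0(c): 90
  start at 3(d): 60
  start at 4(a): 60
sum over floor = 210

210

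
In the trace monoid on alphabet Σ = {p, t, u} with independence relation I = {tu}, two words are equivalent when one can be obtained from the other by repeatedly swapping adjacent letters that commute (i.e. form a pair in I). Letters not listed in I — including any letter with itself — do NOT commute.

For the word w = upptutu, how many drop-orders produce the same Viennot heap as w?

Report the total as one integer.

#0=u has no predecessor
#1=p depends on [0:u]
#2=p depends on [1:p]
#3=t depends on [2:p]
#4=u depends on [2:p]
#5=t depends on [3:t]
#6=u depends on [4:u]
sources: [0:u]
N(rest) = Σ N(rest − s) over sources s of rest; N(one piece) = 1:
  size 1 → [5]=1  [6]=1
  size 2 → [3,5]=1  [4,6]=1  [5,6]=2
  size 3 → [3,5,6]=3  [4,5,6]=3
  size 4 → [3,4,5,6]=6
  size 5 → [2,3,4,5,6]=6
  first=0(u) contributes 6

6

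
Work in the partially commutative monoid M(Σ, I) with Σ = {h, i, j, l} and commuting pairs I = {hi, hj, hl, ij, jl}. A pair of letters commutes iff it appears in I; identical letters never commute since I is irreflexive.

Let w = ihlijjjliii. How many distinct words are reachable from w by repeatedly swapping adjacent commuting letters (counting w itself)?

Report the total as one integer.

1320

0(i) covers ∅
1(h) covers ∅
2(l) covers 0:i
3(i) covers 2:l
4(j) covers ∅
5(j) covers 4:j
6(j) covers 5:j
7(l) covers 3:i
8(i) covers 7:l
9(i) covers 8:i
10(i) covers 9:i
floor of heap: 0:i, 1:h, 4:j
completions by unplaced set U, small U first (add the entries for U minus each lowest piece of U):
  |U|=1: {1}:1  {6}:1  {10}:1
  |U|=2: {1,6}:2  {1,10}:2  {5,6}:1  {6,10}:2  {9,10}:1
  |U|=3: {1,5,6}:3  {1,6,10}:6  {1,9,10}:3  {4,5,6}:1  {5,6,10}:3  {6,9,10}:3  {8,9,10}:1
  |U|=4: {1,4,5,6}:4  {1,5,6,10}:12  {1,6,9,10}:12  {1,8,9,10}:4  {4,5,6,10}:4  {5,6,9,10}:6  {6,8,9,10}:4  {7,8,9,10}:1
  |U|=5: {1,4,5,6,10}:20  {1,5,6,9,10}:30  {1,6,8,9,10}:20  {1,7,8,9,10}:5  {3,7,8,9,10}:1  {4,5,6,9,10}:10  {5,6,8,9,10}:10  {6,7,8,9,10}:5
  |U|=6: {1,3,7,8,9,10}:6  {1,4,5,6,9,10}:60  {1,5,6,8,9,10}:60  {1,6,7,8,9,10}:30  {2,3,7,8,9,10}:1  {3,6,7,8,9,10}:6  {4,5,6,8,9,10}:20  {5,6,7,8,9,10}:15
  |U|=7: {0,2,3,7,8,9,10}:1  {1,2,3,7,8,9,10}:7  {1,3,6,7,8,9,10}:42  {1,4,5,6,8,9,10}:140  {1,5,6,7,8,9,10}:105  {2,3,6,7,8,9,10}:7  {3,5,6,7,8,9,10}:21  {4,5,6,7,8,9,10}:35
  |U|=8: {0,1,2,3,7,8,9,10}:8  {0,2,3,6,7,8,9,10}:8  {1,2,3,6,7,8,9,10}:56  {1,3,5,6,7,8,9,10}:168  {1,4,5,6,7,8,9,10}:280  {2,3,5,6,7,8,9,10}:28  {3,4,5,6,7,8,9,10}:56
  |U|=9: {0,1,2,3,6,7,8,9,10}:72  {0,2,3,5,6,7,8,9,10}:36  {1,2,3,5,6,7,8,9,10}:252  {1,3,4,5,6,7,8,9,10}:504  {2,3,4,5,6,7,8,9,10}:84
  start at 0(i): 840
  start at 1(h): 120
  start at 4(j): 360
sum over floor = 1320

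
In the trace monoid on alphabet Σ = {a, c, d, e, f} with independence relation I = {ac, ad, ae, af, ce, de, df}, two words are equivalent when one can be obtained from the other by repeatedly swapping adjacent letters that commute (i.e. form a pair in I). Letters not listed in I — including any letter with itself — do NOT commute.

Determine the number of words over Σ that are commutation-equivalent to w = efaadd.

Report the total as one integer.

90

0(e) covers ∅
1(f) covers 0:e
2(a) covers ∅
3(a) covers 2:a
4(d) covers ∅
5(d) covers 4:d
floor of heap: 0:e, 2:a, 4:d
completions by unplaced set U, small U first (add the entries for U minus each lowest piece of U):
  |U|=1: {1}:1  {3}:1  {5}:1
  |U|=2: {0,1}:1  {1,3}:2  {1,5}:2  {2,3}:1  {3,5}:2  {4,5}:1
  |U|=3: {0,1,3}:3  {0,1,5}:3  {1,2,3}:3  {1,3,5}:6  {1,4,5}:3  {2,3,5}:3  {3,4,5}:3
  |U|=4: {0,1,2,3}:6  {0,1,3,5}:12  {0,1,4,5}:6  {1,2,3,5}:12  {1,3,4,5}:12  {2,3,4,5}:6
  start at 0(e): 30
  start at 2(a): 30
  start at 4(d): 30
sum over floor = 90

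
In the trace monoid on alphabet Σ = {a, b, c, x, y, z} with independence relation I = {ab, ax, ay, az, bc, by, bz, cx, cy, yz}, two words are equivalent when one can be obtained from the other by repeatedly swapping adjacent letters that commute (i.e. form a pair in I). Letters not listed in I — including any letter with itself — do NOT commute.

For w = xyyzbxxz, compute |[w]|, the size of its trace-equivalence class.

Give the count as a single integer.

piece 0:x — minimal
piece 1:y rests on {0:x}
piece 2:y rests on {1:y}
piece 3:z rests on {0:x}
piece 4:b rests on {0:x}
piece 5:x rests on {2:y, 3:z, 4:b}
piece 6:x rests on {5:x}
piece 7:z rests on {6:x}
minimal pieces: {0:x}
ways to finish when only these pieces remain (= sum over removing one remaining piece with nothing left below it):
  1 left: {7}→1
  2 left: {6,7}→1
  3 left: {5,6,7}→1
  4 left: {2,5,6,7}→1  {3,5,6,7}→1  {4,5,6,7}→1
  5 left: {1,2,5,6,7}→1  {2,3,5,6,7}→2  {2,4,5,6,7}→2  {3,4,5,6,7}→2
  6 left: {1,2,3,5,6,7}→3  {1,2,4,5,6,7}→3  {2,3,4,5,6,7}→6
  placing 0:x first → 12 extensions

12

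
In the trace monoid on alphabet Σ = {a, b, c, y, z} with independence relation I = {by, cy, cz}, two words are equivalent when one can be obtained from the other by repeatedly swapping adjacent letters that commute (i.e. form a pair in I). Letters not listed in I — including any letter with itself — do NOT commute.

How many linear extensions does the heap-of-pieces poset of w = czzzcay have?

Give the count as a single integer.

10

#0=c has no predecessor
#1=z has no predecessor
#2=z depends on [1:z]
#3=z depends on [2:z]
#4=c depends on [0:c]
#5=a depends on [3:z, 4:c]
#6=y depends on [5:a]
sources: [0:c, 1:z]
N(rest) = Σ N(rest − s) over sources s of rest; N(one piece) = 1:
  size 1 → [6]=1
  size 2 → [5,6]=1
  size 3 → [3,5,6]=1  [4,5,6]=1
  size 4 → [0,4,5,6]=1  [2,3,5,6]=1  [3,4,5,6]=2
  size 5 → [0,3,4,5,6]=3  [1,2,3,5,6]=1  [2,3,4,5,6]=3
  first=0(c) contributes 4
  first=1(z) contributes 6
|[w]| = 10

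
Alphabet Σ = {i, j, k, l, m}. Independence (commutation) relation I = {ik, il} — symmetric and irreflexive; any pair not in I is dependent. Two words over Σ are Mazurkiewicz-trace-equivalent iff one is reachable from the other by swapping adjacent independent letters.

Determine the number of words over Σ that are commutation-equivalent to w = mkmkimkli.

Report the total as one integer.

6

#0=m has no predecessor
#1=k depends on [0:m]
#2=m depends on [1:k]
#3=k depends on [2:m]
#4=i depends on [2:m]
#5=m depends on [3:k, 4:i]
#6=k depends on [5:m]
#7=l depends on [6:k]
#8=i depends on [5:m]
sources: [0:m]
N(rest) = Σ N(rest − s) over sources s of rest; N(one piece) = 1:
  size 1 → [7]=1  [8]=1
  size 2 → [6,7]=1  [7,8]=2
  size 3 → [6,7,8]=3
  size 4 → [5,6,7,8]=3
  size 5 → [3,5,6,7,8]=3  [4,5,6,7,8]=3
  size 6 → [3,4,5,6,7,8]=6
  size 7 → [2,3,4,5,6,7,8]=6
  first=0(m) contributes 6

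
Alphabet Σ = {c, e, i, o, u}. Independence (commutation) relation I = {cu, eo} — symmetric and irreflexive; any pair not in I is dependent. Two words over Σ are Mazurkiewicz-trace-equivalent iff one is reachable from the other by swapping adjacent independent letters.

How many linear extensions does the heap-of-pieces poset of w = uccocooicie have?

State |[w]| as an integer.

0(u) covers ∅
1(c) covers ∅
2(c) covers 1:c
3(o) covers 0:u, 2:c
4(c) covers 3:o
5(o) covers 4:c
6(o) covers 5:o
7(i) covers 6:o
8(c) covers 7:i
9(i) covers 8:c
10(e) covers 9:i
floor of heap: 0:u, 1:c
completions by unplaced set U, small U first (add the entries for U minus each lowest piece of U):
  |U|=1: {10}:1
  |U|=2: {9,10}:1
  |U|=3: {8,9,10}:1
  |U|=4: {7,8,9,10}:1
  |U|=5: {6,7,8,9,10}:1
  |U|=6: {5,6,7,8,9,10}:1
  |U|=7: {4,5,6,7,8,9,10}:1
  |U|=8: {3,4,5,6,7,8,9,10}:1
  |U|=9: {0,3,4,5,6,7,8,9,10}:1  {2,3,4,5,6,7,8,9,10}:1
  start at 0(u): 1
  start at 1(c): 2
sum over floor = 3

3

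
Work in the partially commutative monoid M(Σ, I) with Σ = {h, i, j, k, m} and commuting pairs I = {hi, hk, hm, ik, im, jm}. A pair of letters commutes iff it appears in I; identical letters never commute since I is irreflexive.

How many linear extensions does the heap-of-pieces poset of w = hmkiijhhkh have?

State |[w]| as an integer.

piece 0:h — minimal
piece 1:m — minimal
piece 2:k rests on {1:m}
piece 3:i — minimal
piece 4:i rests on {3:i}
piece 5:j rests on {0:h, 2:k, 4:i}
piece 6:h rests on {5:j}
piece 7:h rests on {6:h}
piece 8:k rests on {5:j}
piece 9:h rests on {7:h}
minimal pieces: {0:h, 1:m, 3:i}
ways to finish when only these pieces remain (= sum over removing one remaining piece with nothing left below it):
  1 left: {8}→1  {9}→1
  2 left: {7,9}→1  {8,9}→2
  3 left: {6,7,9}→1  {7,8,9}→3
  4 left: {6,7,8,9}→4
  5 left: {5,6,7,8,9}→4
  6 left: {0,5,6,7,8,9}→4  {2,5,6,7,8,9}→4  {4,5,6,7,8,9}→4
  7 left: {0,2,5,6,7,8,9}→8  {0,4,5,6,7,8,9}→8  {1,2,5,6,7,8,9}→4  {2,4,5,6,7,8,9}→8  {3,4,5,6,7,8,9}→4
  8 left: {0,1,2,5,6,7,8,9}→12  {0,2,4,5,6,7,8,9}→24  {0,3,4,5,6,7,8,9}→12  {1,2,4,5,6,7,8,9}→12  {2,3,4,5,6,7,8,9}→12
  placing 0:h first → 24 extensions
  placing 1:m first → 48 extensions
  placing 3:i first → 48 extensions
total linear extensions = 120

120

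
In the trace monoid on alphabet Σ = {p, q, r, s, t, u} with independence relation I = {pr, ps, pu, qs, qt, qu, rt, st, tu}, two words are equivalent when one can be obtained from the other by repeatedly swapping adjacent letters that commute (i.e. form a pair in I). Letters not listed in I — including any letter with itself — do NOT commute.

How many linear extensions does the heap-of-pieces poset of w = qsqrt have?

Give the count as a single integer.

0(q) covers ∅
1(s) covers ∅
2(q) covers 0:q
3(r) covers 1:s, 2:q
4(t) covers ∅
floor of heap: 0:q, 1:s, 4:t
completions by unplaced set U, small U first (add the entries for U minus each lowest piece of U):
  |U|=1: {3}:1  {4}:1
  |U|=2: {1,3}:1  {2,3}:1  {3,4}:2
  |U|=3: {0,2,3}:1  {1,2,3}:2  {1,3,4}:3  {2,3,4}:3
  start at 0(q): 8
  start at 1(s): 4
  start at 4(t): 3
sum over floor = 15

15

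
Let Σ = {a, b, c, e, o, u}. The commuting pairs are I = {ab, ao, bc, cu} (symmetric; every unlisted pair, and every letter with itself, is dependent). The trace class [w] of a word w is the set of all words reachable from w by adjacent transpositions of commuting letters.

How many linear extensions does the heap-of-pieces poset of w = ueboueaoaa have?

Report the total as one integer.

drop 0:u onto floor
drop 1:e onto {0:u}
drop 2:b onto {1:e}
drop 3:o onto {2:b}
drop 4:u onto {3:o}
drop 5:e onto {4:u}
drop 6:a onto {5:e}
drop 7:o onto {5:e}
drop 8:a onto {6:a}
drop 9:a onto {8:a}
ground layer = {0:u}
drop-orders for the pieces not yet dropped (sum over which currently-grounded one goes next):
  1 to go: {7} 1  {9} 1
  2 to go: {7,9} 2  {8,9} 1
  3 to go: {6,8,9} 1  {7,8,9} 3
  4 to go: {6,7,8,9} 4
  5 to go: {5,6,7,8,9} 4
  6 to go: {4,5,6,7,8,9} 4
  7 to go: {3,4,5,6,7,8,9} 4
  8 to go: {2,3,4,5,6,7,8,9} 4
  if 0:u drops first: 4 orders

4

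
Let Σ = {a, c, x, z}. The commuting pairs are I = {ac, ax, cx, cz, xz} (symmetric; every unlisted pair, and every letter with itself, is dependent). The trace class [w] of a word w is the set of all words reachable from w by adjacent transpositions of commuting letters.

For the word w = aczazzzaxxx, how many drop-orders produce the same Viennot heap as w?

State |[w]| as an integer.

0(a) covers ∅
1(c) covers ∅
2(z) covers 0:a
3(a) covers 2:z
4(z) covers 3:a
5(z) covers 4:z
6(z) covers 5:z
7(a) covers 6:z
8(x) covers ∅
9(x) covers 8:x
10(x) covers 9:x
floor of heap: 0:a, 1:c, 8:x
completions by unplaced set U, small U first (add the entries for U minus each lowest piece of U):
  |U|=1: {1}:1  {7}:1  {10}:1
  |U|=2: {1,7}:2  {1,10}:2  {6,7}:1  {7,10}:2  {9,10}:1
  |U|=3: {1,6,7}:3  {1,7,10}:6  {1,9,10}:3  {5,6,7}:1  {6,7,10}:3  {7,9,10}:3  {8,9,10}:1
  |U|=4: {1,5,6,7}:4  {1,6,7,10}:12  {1,7,9,10}:12  {1,8,9,10}:4  {4,5,6,7}:1  {5,6,7,10}:4  {6,7,9,10}:6  {7,8,9,10}:4
  |U|=5: {1,4,5,6,7}:5  {1,5,6,7,10}:20  {1,6,7,9,10}:30  {1,7,8,9,10}:20  {3,4,5,6,7}:1  {4,5,6,7,10}:5  {5,6,7,9,10}:10  {6,7,8,9,10}:10
  |U|=6: {1,3,4,5,6,7}:6  {1,4,5,6,7,10}:30  {1,5,6,7,9,10}:60  {1,6,7,8,9,10}:60  {2,3,4,5,6,7}:1  {3,4,5,6,7,10}:6  {4,5,6,7,9,10}:15  {5,6,7,8,9,10}:20
  |U|=7: {0,2,3,4,5,6,7}:1  {1,2,3,4,5,6,7}:7  {1,3,4,5,6,7,10}:42  {1,4,5,6,7,9,10}:105  {1,5,6,7,8,9,10}:140  {2,3,4,5,6,7,10}:7  {3,4,5,6,7,9,10}:21  {4,5,6,7,8,9,10}:35
  |U|=8: {0,1,2,3,4,5,6,7}:8  {0,2,3,4,5,6,7,10}:8  {1,2,3,4,5,6,7,10}:56  {1,3,4,5,6,7,9,10}:168  {1,4,5,6,7,8,9,10}:280  {2,3,4,5,6,7,9,10}:28  {3,4,5,6,7,8,9,10}:56
  |U|=9: {0,1,2,3,4,5,6,7,10}:72  {0,2,3,4,5,6,7,9,10}:36  {1,2,3,4,5,6,7,9,10}:252  {1,3,4,5,6,7,8,9,10}:504  {2,3,4,5,6,7,8,9,10}:84
  start at 0(a): 840
  start at 1(c): 120
  start at 8(x): 360
sum over floor = 1320

1320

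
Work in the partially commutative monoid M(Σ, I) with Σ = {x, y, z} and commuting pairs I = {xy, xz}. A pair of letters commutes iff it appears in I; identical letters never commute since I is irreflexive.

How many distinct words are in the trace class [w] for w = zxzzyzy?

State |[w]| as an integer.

#0=z has no predecessor
#1=x has no predecessor
#2=z depends on [0:z]
#3=z depends on [2:z]
#4=y depends on [3:z]
#5=z depends on [4:y]
#6=y depends on [5:z]
sources: [0:z, 1:x]
N(rest) = Σ N(rest − s) over sources s of rest; N(one piece) = 1:
  size 1 → [1]=1  [6]=1
  size 2 → [1,6]=2  [5,6]=1
  size 3 → [1,5,6]=3  [4,5,6]=1
  size 4 → [1,4,5,6]=4  [3,4,5,6]=1
  size 5 → [1,3,4,5,6]=5  [2,3,4,5,6]=1
  first=0(z) contributes 6
  first=1(x) contributes 1
|[w]| = 7

7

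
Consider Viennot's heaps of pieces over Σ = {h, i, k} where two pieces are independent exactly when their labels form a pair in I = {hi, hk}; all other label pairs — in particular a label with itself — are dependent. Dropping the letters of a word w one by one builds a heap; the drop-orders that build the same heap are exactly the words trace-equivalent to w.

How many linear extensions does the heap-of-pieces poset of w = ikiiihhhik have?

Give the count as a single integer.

drop 0:i onto floor
drop 1:k onto {0:i}
drop 2:i onto {1:k}
drop 3:i onto {2:i}
drop 4:i onto {3:i}
drop 5:h onto floor
drop 6:h onto {5:h}
drop 7:h onto {6:h}
drop 8:i onto {4:i}
drop 9:k onto {8:i}
ground layer = {0:i, 5:h}
drop-orders for the pieces not yet dropped (sum over which currently-grounded one goes next):
  1 to go: {7} 1  {9} 1
  2 to go: {6,7} 1  {7,9} 2  {8,9} 1
  3 to go: {4,8,9} 1  {5,6,7} 1  {6,7,9} 3  {7,8,9} 3
  4 to go: {3,4,8,9} 1  {4,7,8,9} 4  {5,6,7,9} 4  {6,7,8,9} 6
  5 to go: {2,3,4,8,9} 1  {3,4,7,8,9} 5  {4,6,7,8,9} 10  {5,6,7,8,9} 10
  6 to go: {1,2,3,4,8,9} 1  {2,3,4,7,8,9} 6  {3,4,6,7,8,9} 15  {4,5,6,7,8,9} 20
  7 to go: {0,1,2,3,4,8,9} 1  {1,2,3,4,7,8,9} 7  {2,3,4,6,7,8,9} 21  {3,4,5,6,7,8,9} 35
  8 to go: {0,1,2,3,4,7,8,9} 8  {1,2,3,4,6,7,8,9} 28  {2,3,4,5,6,7,8,9} 56
  if 0:i drops first: 84 orders
  if 5:h drops first: 36 orders
heap linearizations: 120

120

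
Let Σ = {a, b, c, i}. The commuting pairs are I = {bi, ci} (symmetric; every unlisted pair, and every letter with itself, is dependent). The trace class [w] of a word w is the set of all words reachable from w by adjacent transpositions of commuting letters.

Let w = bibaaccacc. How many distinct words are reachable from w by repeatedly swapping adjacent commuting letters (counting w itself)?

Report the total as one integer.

3

piece 0:b — minimal
piece 1:i — minimal
piece 2:b rests on {0:b}
piece 3:a rests on {1:i, 2:b}
piece 4:a rests on {3:a}
piece 5:c rests on {4:a}
piece 6:c rests on {5:c}
piece 7:a rests on {6:c}
piece 8:c rests on {7:a}
piece 9:c rests on {8:c}
minimal pieces: {0:b, 1:i}
ways to finish when only these pieces remain (= sum over removing one remaining piece with nothing left below it):
  1 left: {9}→1
  2 left: {8,9}→1
  3 left: {7,8,9}→1
  4 left: {6,7,8,9}→1
  5 left: {5,6,7,8,9}→1
  6 left: {4,5,6,7,8,9}→1
  7 left: {3,4,5,6,7,8,9}→1
  8 left: {1,3,4,5,6,7,8,9}→1  {2,3,4,5,6,7,8,9}→1
  placing 0:b first → 2 extensions
  placing 1:i first → 1 extensions
total linear extensions = 3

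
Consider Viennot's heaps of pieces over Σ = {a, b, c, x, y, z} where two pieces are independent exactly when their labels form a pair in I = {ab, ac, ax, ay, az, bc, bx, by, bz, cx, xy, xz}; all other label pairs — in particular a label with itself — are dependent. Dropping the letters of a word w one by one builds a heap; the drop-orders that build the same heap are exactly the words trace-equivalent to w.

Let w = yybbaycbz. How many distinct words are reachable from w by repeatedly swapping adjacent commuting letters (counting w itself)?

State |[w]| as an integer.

0(y) covers ∅
1(y) covers 0:y
2(b) covers ∅
3(b) covers 2:b
4(a) covers ∅
5(y) covers 1:y
6(c) covers 5:y
7(b) covers 3:b
8(z) covers 6:c
floor of heap: 0:y, 2:b, 4:a
completions by unplaced set U, small U first (add the entries for U minus each lowest piece of U):
  |U|=1: {4}:1  {7}:1  {8}:1
  |U|=2: {3,7}:1  {4,7}:2  {4,8}:2  {6,8}:1  {7,8}:2
  |U|=3: {2,3,7}:1  {3,4,7}:3  {3,7,8}:3  {4,6,8}:3  {4,7,8}:6  {5,6,8}:1  {6,7,8}:3
  |U|=4: {1,5,6,8}:1  {2,3,4,7}:4  {2,3,7,8}:4  {3,4,7,8}:12  {3,6,7,8}:6  {4,5,6,8}:4  {4,6,7,8}:12  {5,6,7,8}:4
  |U|=5: {0,1,5,6,8}:1  {1,4,5,6,8}:5  {1,5,6,7,8}:5  {2,3,4,7,8}:20  {2,3,6,7,8}:10  {3,4,6,7,8}:30  {3,5,6,7,8}:10  {4,5,6,7,8}:20
  |U|=6: {0,1,4,5,6,8}:6  {0,1,5,6,7,8}:6  {1,3,5,6,7,8}:15  {1,4,5,6,7,8}:30  {2,3,4,6,7,8}:60  {2,3,5,6,7,8}:20  {3,4,5,6,7,8}:60
  |U|=7: {0,1,3,5,6,7,8}:21  {0,1,4,5,6,7,8}:42  {1,2,3,5,6,7,8}:35  {1,3,4,5,6,7,8}:105  {2,3,4,5,6,7,8}:140
  start at 0(y): 280
  start at 2(b): 168
  start at 4(a): 56
sum over floor = 504

504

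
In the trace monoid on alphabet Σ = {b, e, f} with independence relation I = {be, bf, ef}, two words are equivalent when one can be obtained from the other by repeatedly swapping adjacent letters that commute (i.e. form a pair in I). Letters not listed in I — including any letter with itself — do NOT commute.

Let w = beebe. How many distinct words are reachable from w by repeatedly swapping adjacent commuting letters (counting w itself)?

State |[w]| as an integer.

#0=b has no predecessor
#1=e has no predecessor
#2=e depends on [1:e]
#3=b depends on [0:b]
#4=e depends on [2:e]
sources: [0:b, 1:e]
N(rest) = Σ N(rest − s) over sources s of rest; N(one piece) = 1:
  size 1 → [3]=1  [4]=1
  size 2 → [0,3]=1  [2,4]=1  [3,4]=2
  size 3 → [0,3,4]=3  [1,2,4]=1  [2,3,4]=3
  first=0(b) contributes 4
  first=1(e) contributes 6
|[w]| = 10

10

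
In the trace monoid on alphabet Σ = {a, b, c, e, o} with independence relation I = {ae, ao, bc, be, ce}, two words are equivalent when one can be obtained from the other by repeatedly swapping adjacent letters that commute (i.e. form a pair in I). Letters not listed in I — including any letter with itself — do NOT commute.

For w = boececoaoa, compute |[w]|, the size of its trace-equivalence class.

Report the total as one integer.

0(b) covers ∅
1(o) covers 0:b
2(e) covers 1:o
3(c) covers 1:o
4(e) covers 2:e
5(c) covers 3:c
6(o) covers 4:e, 5:c
7(a) covers 5:c
8(o) covers 6:o
9(a) covers 7:a
floor of heap: 0:b
completions by unplaced set U, small U first (add the entries for U minus each lowest piece of U):
  |U|=1: {8}:1  {9}:1
  |U|=2: {6,8}:1  {7,9}:1  {8,9}:2
  |U|=3: {4,6,8}:1  {6,8,9}:3  {7,8,9}:3
  |U|=4: {2,4,6,8}:1  {4,6,8,9}:4  {6,7,8,9}:6
  |U|=5: {2,4,6,8,9}:5  {4,6,7,8,9}:10  {5,6,7,8,9}:6
  |U|=6: {2,4,6,7,8,9}:15  {3,5,6,7,8,9}:6  {4,5,6,7,8,9}:16
  |U|=7: {2,4,5,6,7,8,9}:31  {3,4,5,6,7,8,9}:22
  |U|=8: {2,3,4,5,6,7,8,9}:53
  start at 0(b): 53

53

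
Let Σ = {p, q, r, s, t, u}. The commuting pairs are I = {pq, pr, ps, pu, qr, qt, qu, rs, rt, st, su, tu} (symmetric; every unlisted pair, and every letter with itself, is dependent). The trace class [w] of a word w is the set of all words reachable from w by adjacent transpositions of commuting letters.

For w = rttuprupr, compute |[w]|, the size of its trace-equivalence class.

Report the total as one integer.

126

drop 0:r onto floor
drop 1:t onto floor
drop 2:t onto {1:t}
drop 3:u onto {0:r}
drop 4:p onto {2:t}
drop 5:r onto {3:u}
drop 6:u onto {5:r}
drop 7:p onto {4:p}
drop 8:r onto {6:u}
ground layer = {0:r, 1:t}
drop-orders for the pieces not yet dropped (sum over which currently-grounded one goes next):
  1 to go: {7} 1  {8} 1
  2 to go: {4,7} 1  {6,8} 1  {7,8} 2
  3 to go: {2,4,7} 1  {4,7,8} 3  {5,6,8} 1  {6,7,8} 3
  4 to go: {1,2,4,7} 1  {2,4,7,8} 4  {3,5,6,8} 1  {4,6,7,8} 6  {5,6,7,8} 4
  5 to go: {0,3,5,6,8} 1  {1,2,4,7,8} 5  {2,4,6,7,8} 10  {3,5,6,7,8} 5  {4,5,6,7,8} 10
  6 to go: {0,3,5,6,7,8} 6  {1,2,4,6,7,8} 15  {2,4,5,6,7,8} 20  {3,4,5,6,7,8} 15
  7 to go: {0,3,4,5,6,7,8} 21  {1,2,4,5,6,7,8} 35  {2,3,4,5,6,7,8} 35
  if 0:r drops first: 70 orders
  if 1:t drops first: 56 orders
heap linearizations: 126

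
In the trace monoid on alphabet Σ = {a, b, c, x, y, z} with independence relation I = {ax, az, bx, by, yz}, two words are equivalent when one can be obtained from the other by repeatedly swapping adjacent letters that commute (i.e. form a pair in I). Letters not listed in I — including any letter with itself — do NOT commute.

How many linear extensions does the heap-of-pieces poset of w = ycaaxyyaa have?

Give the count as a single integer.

piece 0:y — minimal
piece 1:c rests on {0:y}
piece 2:a rests on {1:c}
piece 3:a rests on {2:a}
piece 4:x rests on {1:c}
piece 5:y rests on {3:a, 4:x}
piece 6:y rests on {5:y}
piece 7:a rests on {6:y}
piece 8:a rests on {7:a}
minimal pieces: {0:y}
ways to finish when only these pieces remain (= sum over removing one remaining piece with nothing left below it):
  1 left: {8}→1
  2 left: {7,8}→1
  3 left: {6,7,8}→1
  4 left: {5,6,7,8}→1
  5 left: {3,5,6,7,8}→1  {4,5,6,7,8}→1
  6 left: {2,3,5,6,7,8}→1  {3,4,5,6,7,8}→2
  7 left: {2,3,4,5,6,7,8}→3
  placing 0:y first → 3 extensions

3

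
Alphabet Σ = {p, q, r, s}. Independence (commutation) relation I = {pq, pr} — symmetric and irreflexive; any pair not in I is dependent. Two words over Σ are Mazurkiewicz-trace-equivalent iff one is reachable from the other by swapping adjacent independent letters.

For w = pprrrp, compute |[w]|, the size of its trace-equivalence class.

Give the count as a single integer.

drop 0:p onto floor
drop 1:p onto {0:p}
drop 2:r onto floor
drop 3:r onto {2:r}
drop 4:r onto {3:r}
drop 5:p onto {1:p}
ground layer = {0:p, 2:r}
drop-orders for the pieces not yet dropped (sum over which currently-grounded one goes next):
  1 to go: {4} 1  {5} 1
  2 to go: {1,5} 1  {3,4} 1  {4,5} 2
  3 to go: {0,1,5} 1  {1,4,5} 3  {2,3,4} 1  {3,4,5} 3
  4 to go: {0,1,4,5} 4  {1,3,4,5} 6  {2,3,4,5} 4
  if 0:p drops first: 10 orders
  if 2:r drops first: 10 orders
heap linearizations: 20

20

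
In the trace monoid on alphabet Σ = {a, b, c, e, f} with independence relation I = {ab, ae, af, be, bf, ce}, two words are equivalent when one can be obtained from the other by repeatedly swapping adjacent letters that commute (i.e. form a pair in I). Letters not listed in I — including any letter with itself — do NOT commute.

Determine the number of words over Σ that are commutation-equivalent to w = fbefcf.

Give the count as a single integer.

4

0(f) covers ∅
1(b) covers ∅
2(e) covers 0:f
3(f) covers 2:e
4(c) covers 1:b, 3:f
5(f) covers 4:c
floor of heap: 0:f, 1:b
completions by unplaced set U, small U first (add the entries for U minus each lowest piece of U):
  |U|=1: {5}:1
  |U|=2: {4,5}:1
  |U|=3: {1,4,5}:1  {3,4,5}:1
  |U|=4: {1,3,4,5}:2  {2,3,4,5}:1
  start at 0(f): 3
  start at 1(b): 1
sum over floor = 4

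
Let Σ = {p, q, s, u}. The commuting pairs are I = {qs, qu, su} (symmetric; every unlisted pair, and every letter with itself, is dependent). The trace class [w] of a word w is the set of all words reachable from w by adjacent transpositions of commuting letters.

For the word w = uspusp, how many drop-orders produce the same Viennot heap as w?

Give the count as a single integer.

4

0(u) covers ∅
1(s) covers ∅
2(p) covers 0:u, 1:s
3(u) covers 2:p
4(s) covers 2:p
5(p) covers 3:u, 4:s
floor of heap: 0:u, 1:s
completions by unplaced set U, small U first (add the entries for U minus each lowest piece of U):
  |U|=1: {5}:1
  |U|=2: {3,5}:1  {4,5}:1
  |U|=3: {3,4,5}:2
  |U|=4: {2,3,4,5}:2
  start at 0(u): 2
  start at 1(s): 2
sum over floor = 4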